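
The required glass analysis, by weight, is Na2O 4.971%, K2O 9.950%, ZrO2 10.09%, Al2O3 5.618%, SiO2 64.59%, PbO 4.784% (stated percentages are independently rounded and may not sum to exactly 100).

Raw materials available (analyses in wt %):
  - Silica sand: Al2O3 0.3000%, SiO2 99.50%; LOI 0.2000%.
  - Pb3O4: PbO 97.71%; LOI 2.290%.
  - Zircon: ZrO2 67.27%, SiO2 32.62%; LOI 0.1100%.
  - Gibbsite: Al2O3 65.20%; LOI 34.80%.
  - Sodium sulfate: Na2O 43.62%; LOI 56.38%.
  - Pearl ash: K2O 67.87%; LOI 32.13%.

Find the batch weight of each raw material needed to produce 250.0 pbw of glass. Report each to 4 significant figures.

All arithmetic carries exact precision in every operation — working values are printed with 4-significant-digit rounding at each printed step. Every reported figure is rounded exactly once. The derived quantities are rebuilt at exact precision (LOI, the totals, glass mass, six oxide percentages, yield) from the batch weights for 250.0 pbw of glass, as given in the problem or the answer.
Oxide-by-oxide targets in 250.0 pbw glass:
  Na2O: 4.971% × 250.0 = 12.43 pbw
  K2O: 9.950% × 250.0 = 24.88 pbw
  ZrO2: 10.09% × 250.0 = 25.22 pbw
  Al2O3: 5.618% × 250.0 = 14.04 pbw
  SiO2: 64.59% × 250.0 = 161.5 pbw
  PbO: 4.784% × 250.0 = 11.96 pbw
A balance pass over the oxides, working from each reported weight, under the basis named above (each sum matches its target mass up to rounding of the answer):
  Na2O: 28.49·0.4362 = 12.43 pbw (target 12.43 pbw)
  K2O: 36.65·0.6787 = 24.87 pbw (target 24.88 pbw)
  ZrO2: 37.50·0.6727 = 25.23 pbw (target 25.22 pbw)
  Al2O3: 150.0·0.003000 + 20.85·0.6520 = 14.04 pbw (target 14.04 pbw)
  SiO2: 150.0·0.9950 + 37.50·0.3262 = 161.5 pbw (target 161.5 pbw)
  PbO: 12.24·0.9771 = 11.96 pbw (target 11.96 pbw)
Auditing the glass mass value: batch Σ − ignition loss = 250.0 pbw (the Σ of target masses is 250.0 pbw; stated basis 250.0 pbw — any gap is answer rounding).
Batch grand total — Σ batch = 285.7 pbw; Σ batch·LOI gives LOI loss = 35.72 pbw; as yield: glass ÷ batch → 87.50%.

Batch per 250.0 pbw glass:
  Silica sand: 150.0 pbw
  Pb3O4: 12.24 pbw
  Zircon: 37.50 pbw
  Gibbsite: 20.85 pbw
  Sodium sulfate: 28.49 pbw
  Pearl ash: 36.65 pbw
Total batch = 285.7 pbw; LOI loss = 35.72 pbw; yield = 87.50%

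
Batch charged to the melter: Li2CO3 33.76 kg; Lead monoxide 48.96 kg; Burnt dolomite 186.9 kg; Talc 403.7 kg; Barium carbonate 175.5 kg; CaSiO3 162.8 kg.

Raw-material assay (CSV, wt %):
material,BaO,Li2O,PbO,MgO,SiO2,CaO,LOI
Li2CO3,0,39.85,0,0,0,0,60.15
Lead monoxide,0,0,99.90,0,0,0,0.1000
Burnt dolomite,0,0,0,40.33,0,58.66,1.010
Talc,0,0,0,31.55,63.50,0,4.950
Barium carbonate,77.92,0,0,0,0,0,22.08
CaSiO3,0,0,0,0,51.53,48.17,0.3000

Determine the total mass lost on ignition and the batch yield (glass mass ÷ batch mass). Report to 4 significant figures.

Working values are displayed with 4-significant-digit rounding across the worked steps — all internal work runs at full float precision at every stage — a single rounding produces every reported figure; the derived quantities are recomputed from the weighed amounts per 930.2 kg of glass at exact precision (LOI, the six compositions, yield, net glass mass, totals) as they appear in the question or the answer.
LOI of each material in turn:
  Li2CO3: 33.76 × 0.6015 = 20.31 kg
  Lead monoxide: 48.96 × 0.001000 = 0.04896 kg
  Burnt dolomite: 186.9 × 0.01010 = 1.888 kg
  Talc: 403.7 × 0.04950 = 19.98 kg
  Barium carbonate: 175.5 × 0.2208 = 38.75 kg
  CaSiO3: 162.8 × 0.003000 = 0.4884 kg
Total LOI = 81.47 kg
Glass = batch − LOI = 1012 − 81.47 = 930.2 kg

LOI loss = 81.47 kg; glass = 930.2 kg; yield = 91.95%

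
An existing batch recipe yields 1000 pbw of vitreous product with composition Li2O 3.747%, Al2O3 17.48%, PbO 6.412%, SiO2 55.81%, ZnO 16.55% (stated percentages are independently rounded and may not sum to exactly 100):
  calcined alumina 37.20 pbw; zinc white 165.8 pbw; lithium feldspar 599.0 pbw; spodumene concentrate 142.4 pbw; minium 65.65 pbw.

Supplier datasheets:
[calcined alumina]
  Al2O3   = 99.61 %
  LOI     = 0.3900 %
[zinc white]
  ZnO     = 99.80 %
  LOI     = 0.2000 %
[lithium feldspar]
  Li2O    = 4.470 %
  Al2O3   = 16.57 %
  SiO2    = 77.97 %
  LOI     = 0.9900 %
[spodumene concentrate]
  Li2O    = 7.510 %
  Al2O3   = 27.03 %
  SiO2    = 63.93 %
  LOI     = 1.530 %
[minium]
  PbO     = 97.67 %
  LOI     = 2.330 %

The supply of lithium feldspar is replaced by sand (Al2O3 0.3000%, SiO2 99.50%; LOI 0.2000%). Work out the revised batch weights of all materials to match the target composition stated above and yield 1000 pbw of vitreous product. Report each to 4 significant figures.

Values along the way are shown with 4-significant-digit rounding at each printed step. Every computation maintains exact precision at all times. Every reported value includes exactly one rounding; all derived quantities are recomputed using the weight values on 1000 pbw of glass in full precision (ignition loss, totals, five oxide percentages, the yield, net glass mass) as written in the question or the answer.
Oxide-by-oxide targets in 1000 pbw vitreous product:
  Li2O: 3.747% × 1000 = 37.47 pbw
  Al2O3: 17.48% × 1000 = 174.8 pbw
  PbO: 6.412% × 1000 = 64.12 pbw
  SiO2: 55.81% × 1000 = 558.1 pbw
  ZnO: 16.55% × 1000 = 165.5 pbw
Oxide-by-oxide audit given the weights on record, on the stated basis (every target is met by its sum up to rounding of the answer):
  Li2O: 498.9·0.07510 = 37.47 pbw (target 37.47 pbw)
  Al2O3: 39.37·0.9961 + 240.3·0.003000 + 498.9·0.2703 = 174.8 pbw (target 174.8 pbw)
  PbO: 65.65·0.9767 = 64.12 pbw (target 64.12 pbw)
  SiO2: 240.3·0.9950 + 498.9·0.6393 = 558.0 pbw (target 558.1 pbw)
  ZnO: 165.8·0.9980 = 165.5 pbw (target 165.5 pbw)
Mass balance on the glass: batch total minus LOI = 999.9 pbw (the Σ of target masses is 1000 pbw; the stated basis being 1000 pbw — a pure rounding effect).
Batch grand total — Σ batch = 1010 pbw; Σ batch·LOI gives LOI loss = 10.13 pbw; yield: glass divided by total = 99.00%.

Revised batch per 1000 pbw vitreous product:
  calcined alumina: 39.37 pbw
  zinc white: 165.8 pbw
  sand: 240.3 pbw
  spodumene concentrate: 498.9 pbw
  minium: 65.65 pbw
Total batch = 1010 pbw; LOI loss = 10.13 pbw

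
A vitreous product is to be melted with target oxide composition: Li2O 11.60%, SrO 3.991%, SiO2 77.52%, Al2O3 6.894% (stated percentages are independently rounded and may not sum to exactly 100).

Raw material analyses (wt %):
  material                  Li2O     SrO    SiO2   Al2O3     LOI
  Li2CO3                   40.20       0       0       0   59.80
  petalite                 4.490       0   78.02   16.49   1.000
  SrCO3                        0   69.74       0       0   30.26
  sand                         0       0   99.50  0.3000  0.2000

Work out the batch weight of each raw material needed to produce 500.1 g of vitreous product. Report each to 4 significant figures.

Batch per 500.1 g vitreous product:
  Li2CO3: 121.4 g
  petalite: 204.9 g
  SrCO3: 28.62 g
  sand: 228.9 g
Total batch = 583.8 g; LOI loss = 83.76 g; yield = 85.65%

Rounding to four significant digits extends to each in-between result as printed; every computation keeps full float precision throughout; each reported value is rounded exactly once. All derived quantities, which include yield, LOI, net glass mass, the four compositions, the totals, are rebuilt at exact precision, exactly as printed in either problem or answer, using the weight values at 500.1 g of glass.
Oxide mass targets, per 500.1 g vitreous product:
  Li2O: 11.60% × 500.1 = 58.01 g
  SrO: 3.991% × 500.1 = 19.96 g
  SiO2: 77.52% × 500.1 = 387.7 g
  Al2O3: 6.894% × 500.1 = 34.48 g
Per-oxide balance check using the reported weights, on the stated basis (summed amounts equal target values within answer rounding):
  Li2O: 121.4·0.4020 + 204.9·0.04490 = 58.00 g (target 58.01 g)
  SrO: 28.62·0.6974 = 19.96 g (target 19.96 g)
  SiO2: 204.9·0.7802 + 228.9·0.9950 = 387.6 g (target 387.7 g)
  Al2O3: 204.9·0.1649 + 228.9·0.003000 = 34.47 g (target 34.48 g)
Consistency of the glass mass: the batch minus its LOI: 500.1 g (the targets, summed, come to 500.1 g; with the basis standing at 500.1 g — any gap is answer rounding).
Summing the batch: Σ batch = 583.8 g; ignition loss, Σ(batch × LOI) = 83.76 g; yield: glass divided by total = 85.65%.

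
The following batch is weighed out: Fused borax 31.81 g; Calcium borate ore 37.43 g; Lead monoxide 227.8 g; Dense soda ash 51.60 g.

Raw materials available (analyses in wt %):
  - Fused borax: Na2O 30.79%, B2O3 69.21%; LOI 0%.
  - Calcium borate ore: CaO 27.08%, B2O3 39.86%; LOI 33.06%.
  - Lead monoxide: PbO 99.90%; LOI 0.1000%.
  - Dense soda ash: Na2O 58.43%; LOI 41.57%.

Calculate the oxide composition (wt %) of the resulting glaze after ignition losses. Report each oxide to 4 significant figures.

Glass mass = 314.6 g (batch 348.6 − LOI 34.05).
Composition: Na2O 12.70%, CaO 3.222%, PbO 72.34%, B2O3 11.74%

Mid-chain values are shown rounded off to 4 significant digits across the worked steps — every computation runs at exact precision end to end; a single rounding produces each reported figure; the derived quantities are re-derived at full float precision (four oxide percentages, ignition loss, the yield, net glass mass, the totals) starting from the weights at 314.6 g of glass, exactly as shown in either problem or answer.
Mass of each oxide from the mix:
  Na2O: 31.81·0.3079 + 51.60·0.5843 = 39.94 g
  CaO: 37.43·0.2708 = 10.14 g
  PbO: 227.8·0.9990 = 227.6 g
  B2O3: 31.81·0.6921 + 37.43·0.3986 = 36.94 g
LOI: 37.43·0.3306 + 227.8·0.001000 + 51.60·0.4157 = 34.05 g
The glass mass, total less LOI, = 348.6 − 34.05 = 314.6 g (= the summed oxide contributions)
percent by weight: oxide/glass ×100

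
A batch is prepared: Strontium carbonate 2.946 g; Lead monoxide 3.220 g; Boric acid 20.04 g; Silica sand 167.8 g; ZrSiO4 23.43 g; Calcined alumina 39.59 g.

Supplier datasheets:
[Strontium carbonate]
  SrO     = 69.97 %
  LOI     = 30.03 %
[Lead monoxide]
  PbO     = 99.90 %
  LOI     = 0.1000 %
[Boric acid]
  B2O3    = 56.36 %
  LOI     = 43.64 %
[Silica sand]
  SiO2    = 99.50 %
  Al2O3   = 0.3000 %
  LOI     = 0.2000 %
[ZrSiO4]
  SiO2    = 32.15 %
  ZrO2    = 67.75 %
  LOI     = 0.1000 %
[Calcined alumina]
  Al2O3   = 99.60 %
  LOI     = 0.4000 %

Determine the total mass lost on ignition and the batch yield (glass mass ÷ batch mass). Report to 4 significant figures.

LOI loss = 10.15 g; glass = 246.9 g; yield = 96.05%

All internal work carries full precision end to end; in-progress results are printed, rounded to 4 significant digits, in the printout. Every reported figure receives exactly one rounding — the derived quantities are carried starting from the weights for 246.9 g of glass at full float precision (yield, glass mass, totals, six oxide percentages, ignition loss) exactly as printed in the problem or answer text.
Each material's LOI contribution:
  Strontium carbonate: 2.946 × 0.3003 = 0.8847 g
  Lead monoxide: 3.220 × 0.001000 = 0.003220 g
  Boric acid: 20.04 × 0.4364 = 8.745 g
  Silica sand: 167.8 × 0.002000 = 0.3356 g
  ZrSiO4: 23.43 × 0.001000 = 0.02343 g
  Calcined alumina: 39.59 × 0.004000 = 0.1584 g
Total LOI = 10.15 g
Glass = batch − LOI = 257.0 − 10.15 = 246.9 g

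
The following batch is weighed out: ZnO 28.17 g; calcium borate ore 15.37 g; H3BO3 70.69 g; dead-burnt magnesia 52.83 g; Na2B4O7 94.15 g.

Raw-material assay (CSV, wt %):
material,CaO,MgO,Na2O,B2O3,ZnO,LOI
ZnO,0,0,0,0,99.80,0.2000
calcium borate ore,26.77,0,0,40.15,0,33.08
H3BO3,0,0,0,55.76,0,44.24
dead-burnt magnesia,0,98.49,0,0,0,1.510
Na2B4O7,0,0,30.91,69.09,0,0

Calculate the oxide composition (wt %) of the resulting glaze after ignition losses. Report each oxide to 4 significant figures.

The whole derivation holds full float precision through the solve; values along the way are printed, with 4-significant-digit rounding, in the printout. Every reported result is rounded only once; all derived quantities (the totals, the five compositions, ignition loss, net glass mass, the yield) are recomputed at full precision from the weighed amounts per 224.0 g of glass as given in the problem or the answer.
Mass of each oxide from the mix:
  CaO: 15.37·0.2677 = 4.115 g
  MgO: 52.83·0.9849 = 52.03 g
  Na2O: 94.15·0.3091 = 29.10 g
  B2O3: 15.37·0.4015 + 70.69·0.5576 + 94.15·0.6909 = 110.6 g
  ZnO: 28.17·0.9980 = 28.11 g
LOI: 28.17·0.002000 + 15.37·0.3308 + 70.69·0.4424 + 52.83·0.01510 = 37.21 g
Glass = total batch minus LOI = 261.2 − 37.21 = 224.0 g (the oxide masses sum to this)
percent share: oxide ÷ glass, ×100

Glass mass = 224.0 g (batch 261.2 − LOI 37.21).
Composition: CaO 1.837%, MgO 23.23%, Na2O 12.99%, B2O3 49.39%, ZnO 12.55%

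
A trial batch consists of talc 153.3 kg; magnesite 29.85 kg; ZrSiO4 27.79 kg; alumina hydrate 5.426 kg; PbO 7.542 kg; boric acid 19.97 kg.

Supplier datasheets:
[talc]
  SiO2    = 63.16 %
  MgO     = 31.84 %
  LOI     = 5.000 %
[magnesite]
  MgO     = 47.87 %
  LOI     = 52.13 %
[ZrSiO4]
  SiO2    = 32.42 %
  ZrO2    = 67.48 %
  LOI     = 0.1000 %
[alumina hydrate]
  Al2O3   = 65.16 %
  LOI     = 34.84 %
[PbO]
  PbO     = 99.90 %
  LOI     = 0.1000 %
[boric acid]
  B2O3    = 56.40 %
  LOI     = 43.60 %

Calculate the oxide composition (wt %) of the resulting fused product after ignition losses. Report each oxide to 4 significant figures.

Every computation carries full precision throughout. Rounding to 4 significant digits extends to each mid-chain value as printed — each reported result is rounded once only. The derived quantities are carried from the batch weights per 210.0 kg of glass in exact precision (glass mass, LOI, yield, totals, six oxide percentages) as set out in either problem or answer.
Oxide masses out of the charge:
  B2O3: 19.97·0.5640 = 11.26 kg
  PbO: 7.542·0.9990 = 7.534 kg
  Al2O3: 5.426·0.6516 = 3.536 kg
  SiO2: 153.3·0.6316 + 27.79·0.3242 = 105.8 kg
  MgO: 153.3·0.3184 + 29.85·0.4787 = 63.10 kg
  ZrO2: 27.79·0.6748 = 18.75 kg
LOI: 153.3·0.05000 + 29.85·0.5213 + 27.79·0.001000 + 5.426·0.3484 + 7.542·0.001000 + 19.97·0.4360 = 33.86 kg
Glass mass = batch − LOI = 243.9 − 33.86 = 210.0 kg (= Σ oxide masses)
wt % = oxide mass / glass mass × 100

Glass mass = 210.0 kg (batch 243.9 − LOI 33.86).
Composition: B2O3 5.363%, PbO 3.588%, Al2O3 1.683%, SiO2 50.39%, MgO 30.04%, ZrO2 8.929%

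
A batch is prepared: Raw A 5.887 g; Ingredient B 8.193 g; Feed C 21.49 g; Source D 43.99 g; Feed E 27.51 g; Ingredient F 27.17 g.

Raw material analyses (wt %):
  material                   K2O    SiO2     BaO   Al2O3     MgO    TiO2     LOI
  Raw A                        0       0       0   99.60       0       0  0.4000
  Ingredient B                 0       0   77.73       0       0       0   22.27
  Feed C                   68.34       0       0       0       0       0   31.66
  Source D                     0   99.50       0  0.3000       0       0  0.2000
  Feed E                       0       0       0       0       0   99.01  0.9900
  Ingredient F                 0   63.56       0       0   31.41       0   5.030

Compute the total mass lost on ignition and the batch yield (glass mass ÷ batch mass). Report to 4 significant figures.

The working math carries full float precision through every step; working values are printed (rounded to four significant digits) as written; every reported value is rounded exactly once. All derived quantities (the yield, net glass mass, totals, the six compositions, ignition loss) are recomputed from the weighed amounts at 123.9 g of glass in full precision precisely as stated by the problem or answer text.
Material-by-material LOI:
  Raw A: 5.887 × 0.004000 = 0.02355 g
  Ingredient B: 8.193 × 0.2227 = 1.825 g
  Feed C: 21.49 × 0.3166 = 6.804 g
  Source D: 43.99 × 0.002000 = 0.08798 g
  Feed E: 27.51 × 0.009900 = 0.2723 g
  Ingredient F: 27.17 × 0.05030 = 1.367 g
Total LOI = 10.38 g
Glass = batch − LOI = 134.2 − 10.38 = 123.9 g

LOI loss = 10.38 g; glass = 123.9 g; yield = 92.27%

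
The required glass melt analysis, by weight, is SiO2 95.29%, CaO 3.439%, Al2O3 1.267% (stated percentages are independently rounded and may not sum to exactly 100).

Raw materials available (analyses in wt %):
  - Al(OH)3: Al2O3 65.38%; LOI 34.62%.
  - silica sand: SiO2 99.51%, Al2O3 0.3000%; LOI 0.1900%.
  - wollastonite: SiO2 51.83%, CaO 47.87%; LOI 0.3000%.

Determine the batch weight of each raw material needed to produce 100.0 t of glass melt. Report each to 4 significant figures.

Working values are displayed rounded to four significant figures in the working. The working math holds full float precision in all steps — every reported result undergoes a single rounding; derived quantities are re-derived in full precision (net glass mass, totals, three oxide percentages, the yield, ignition loss) using the weight values at 100.0 t of glass, as quoted within the question or the answer.
Target oxide masses per 100.0 t glass melt:
  SiO2: 95.29% × 100.0 = 95.29 t
  CaO: 3.439% × 100.0 = 3.439 t
  Al2O3: 1.267% × 100.0 = 1.267 t
A balance pass over the oxides, per the reported batch figures, versus the basis set out (delivered sums recover each target given rounding of the digits):
  SiO2: 92.02·0.9951 + 7.184·0.5183 = 95.29 t (target 95.29 t)
  CaO: 7.184·0.4787 = 3.439 t (target 3.439 t)
  Al2O3: 1.516·0.6538 + 92.02·0.003000 = 1.267 t (target 1.267 t)
Glass-mass bookkeeping: net batch after ignition = 100.0 t (oxide target masses add up to 100.0 t; stated basis 100.0 t — a pure rounding effect).
Total batch = Σ batch = 100.7 t; loss to ignition Σ batch·LOI = 0.7212 t; the yield ratio, glass ÷ batch: 99.28%.

Batch per 100.0 t glass melt:
  Al(OH)3: 1.516 t
  silica sand: 92.02 t
  wollastonite: 7.184 t
Total batch = 100.7 t; LOI loss = 0.7212 t; yield = 99.28%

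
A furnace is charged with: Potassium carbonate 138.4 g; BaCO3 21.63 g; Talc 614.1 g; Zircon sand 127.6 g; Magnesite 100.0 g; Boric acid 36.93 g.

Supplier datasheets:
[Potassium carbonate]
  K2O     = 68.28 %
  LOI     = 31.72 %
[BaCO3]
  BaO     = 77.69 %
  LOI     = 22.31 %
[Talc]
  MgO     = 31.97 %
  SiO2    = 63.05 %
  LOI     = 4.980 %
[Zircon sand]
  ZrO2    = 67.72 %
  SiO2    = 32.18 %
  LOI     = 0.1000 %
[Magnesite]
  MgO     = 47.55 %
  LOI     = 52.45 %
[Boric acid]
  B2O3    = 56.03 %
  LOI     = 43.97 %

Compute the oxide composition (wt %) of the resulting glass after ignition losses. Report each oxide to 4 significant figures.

Glass mass = 890.5 g (batch 1039 − LOI 148.1).
Composition: MgO 27.39%, K2O 10.61%, ZrO2 9.703%, BaO 1.887%, SiO2 48.09%, B2O3 2.324%

Working values are printed, rounded to 4 significant digits, as written. All arithmetic maintains exact precision from first step to last; a single rounding yields each reported value. All derived quantities are rebuilt at exact precision (totals, yield, the six compositions, net glass mass, LOI) from the batch weights for 890.5 g of glass as quoted within question or answer.
Delivered oxide masses:
  MgO: 614.1·0.3197 + 100.0·0.4755 = 243.9 g
  K2O: 138.4·0.6828 = 94.50 g
  ZrO2: 127.6·0.6772 = 86.41 g
  BaO: 21.63·0.7769 = 16.80 g
  SiO2: 614.1·0.6305 + 127.6·0.3218 = 428.3 g
  B2O3: 36.93·0.5603 = 20.69 g
LOI: 138.4·0.3172 + 21.63·0.2231 + 614.1·0.04980 + 127.6·0.001000 + 100.0·0.5245 + 36.93·0.4397 = 148.1 g
Glass = total batch minus LOI = 1039 − 148.1 = 890.5 g (= Σ oxide masses)
wt % = 100 × oxide mass / glass mass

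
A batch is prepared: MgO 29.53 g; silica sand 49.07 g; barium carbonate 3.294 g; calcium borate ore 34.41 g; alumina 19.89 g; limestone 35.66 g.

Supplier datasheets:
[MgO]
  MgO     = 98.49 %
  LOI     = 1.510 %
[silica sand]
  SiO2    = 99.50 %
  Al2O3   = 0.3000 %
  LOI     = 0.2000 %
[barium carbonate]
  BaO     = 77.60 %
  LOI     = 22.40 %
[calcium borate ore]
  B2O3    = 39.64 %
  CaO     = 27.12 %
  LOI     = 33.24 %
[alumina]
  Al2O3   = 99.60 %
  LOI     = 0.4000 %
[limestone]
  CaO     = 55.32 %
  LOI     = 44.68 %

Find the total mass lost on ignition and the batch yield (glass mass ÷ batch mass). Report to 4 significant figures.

LOI loss = 28.73 g; glass = 143.1 g; yield = 83.28%

Every computation carries exact precision end to end — mid-chain values appear, with 4-significant-figure rounding, at each printed step; a single rounding completes each reported number. Derived quantities are computed starting from the weights at 143.1 g of glass in exact precision (net glass mass, LOI, six oxide percentages, totals, the yield) exactly as printed in question or answer.
Each material's LOI contribution:
  MgO: 29.53 × 0.01510 = 0.4459 g
  silica sand: 49.07 × 0.002000 = 0.09814 g
  barium carbonate: 3.294 × 0.2240 = 0.7379 g
  calcium borate ore: 34.41 × 0.3324 = 11.44 g
  alumina: 19.89 × 0.004000 = 0.07956 g
  limestone: 35.66 × 0.4468 = 15.93 g
Total LOI = 28.73 g
Glass = batch − LOI = 171.9 − 28.73 = 143.1 g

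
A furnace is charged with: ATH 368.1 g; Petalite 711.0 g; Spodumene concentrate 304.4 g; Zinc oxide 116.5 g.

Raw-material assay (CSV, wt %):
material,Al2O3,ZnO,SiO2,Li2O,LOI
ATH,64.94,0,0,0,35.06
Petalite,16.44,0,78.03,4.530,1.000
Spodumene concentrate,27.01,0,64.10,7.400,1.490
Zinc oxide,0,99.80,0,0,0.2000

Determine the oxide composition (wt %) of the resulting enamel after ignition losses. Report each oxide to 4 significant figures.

Each numeric step holds full float precision at all times; working values are printed rounded off to 4 significant figures in the working; every reported figure takes exactly one rounding; derived quantities (net glass mass, the yield, the four compositions, the totals, LOI) are re-derived in exact precision starting from the weights per 1359 g of glass exactly as shown in the question or the answer.
Mass of each oxide from the mix:
  Al2O3: 368.1·0.6494 + 711.0·0.1644 + 304.4·0.2701 = 438.2 g
  ZnO: 116.5·0.9980 = 116.3 g
  SiO2: 711.0·0.7803 + 304.4·0.6410 = 749.9 g
  Li2O: 711.0·0.04530 + 304.4·0.07400 = 54.73 g
LOI: 368.1·0.3506 + 711.0·0.01000 + 304.4·0.01490 + 116.5·0.002000 = 140.9 g
Resulting glass, batch − LOI: 1500 − 140.9 = 1359 g (the oxide masses sum to this)
oxide / glass × 100 gives the wt %

Glass mass = 1359 g (batch 1500 − LOI 140.9).
Composition: Al2O3 32.24%, ZnO 8.555%, SiO2 55.18%, Li2O 4.027%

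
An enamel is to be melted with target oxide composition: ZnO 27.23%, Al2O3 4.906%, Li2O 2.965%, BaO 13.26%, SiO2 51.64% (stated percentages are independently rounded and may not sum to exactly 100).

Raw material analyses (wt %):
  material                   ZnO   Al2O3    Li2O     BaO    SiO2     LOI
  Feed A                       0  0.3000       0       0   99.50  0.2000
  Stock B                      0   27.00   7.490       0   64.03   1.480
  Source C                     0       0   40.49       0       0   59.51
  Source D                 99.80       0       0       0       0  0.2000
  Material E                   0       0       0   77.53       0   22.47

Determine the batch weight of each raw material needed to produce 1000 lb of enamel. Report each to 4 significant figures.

All internal work runs at exact precision through every step. Working values are shown, rounded to four significant figures, as written — a single rounding finalizes every reported value — the derived quantities, including yield, net glass mass, ignition loss, five oxide percentages, totals, are rebuilt from the batch weights on 1000 lb of glass in full float precision as quoted within the problem or the answer.
Oxide-by-oxide targets in 1000 lb enamel:
  ZnO: 27.23% × 1000 = 272.3 lb
  Al2O3: 4.906% × 1000 = 49.06 lb
  Li2O: 2.965% × 1000 = 29.65 lb
  BaO: 13.26% × 1000 = 132.6 lb
  SiO2: 51.64% × 1000 = 516.4 lb
Mass-balance tally per oxide applying the batch weights above, for the quoted basis mass (oxide sums agree with the targets given rounding of the digits):
  ZnO: 272.8·0.9980 = 272.3 lb (target 272.3 lb)
  Al2O3: 405.0·0.003000 + 177.2·0.2700 = 49.06 lb (target 49.06 lb)
  Li2O: 177.2·0.07490 + 40.45·0.4049 = 29.65 lb (target 29.65 lb)
  BaO: 171.0·0.7753 = 132.6 lb (target 132.6 lb)
  SiO2: 405.0·0.9950 + 177.2·0.6403 = 516.4 lb (target 516.4 lb)
Glass-mass closure: the batch minus its LOI: 1000 lb (summing oxide targets gives 1000 lb; basis as stated: 1000 lb — a pure rounding effect).
Whole-batch sum: Σ batch = 1066 lb; the LOI term Σ batch·LOI equals 66.47 lb; yield: glass divided by total = 93.77%.

Batch per 1000 lb enamel:
  Feed A: 405.0 lb
  Stock B: 177.2 lb
  Source C: 40.45 lb
  Source D: 272.8 lb
  Material E: 171.0 lb
Total batch = 1066 lb; LOI loss = 66.47 lb; yield = 93.77%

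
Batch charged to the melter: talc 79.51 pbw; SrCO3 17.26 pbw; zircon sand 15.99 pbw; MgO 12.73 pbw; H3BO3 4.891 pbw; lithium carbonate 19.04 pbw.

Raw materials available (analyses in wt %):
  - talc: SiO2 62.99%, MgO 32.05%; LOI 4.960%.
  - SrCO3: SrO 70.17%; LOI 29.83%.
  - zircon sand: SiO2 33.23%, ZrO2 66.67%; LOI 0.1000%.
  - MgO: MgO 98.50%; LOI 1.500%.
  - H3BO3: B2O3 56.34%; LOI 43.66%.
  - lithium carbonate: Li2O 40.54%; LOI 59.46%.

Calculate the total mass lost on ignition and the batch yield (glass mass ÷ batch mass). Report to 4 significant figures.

Every computation keeps exact precision in all steps; intermediates are displayed rounded off to 4 significant digits between the steps. A single rounding completes every reported figure; derived quantities are re-derived starting from the weights on 126.7 pbw of glass in full precision (totals, six oxide percentages, LOI, yield, net glass mass) as they appear in the problem or answer text.
Ignition loss by material:
  talc: 79.51 × 0.04960 = 3.944 pbw
  SrCO3: 17.26 × 0.2983 = 5.149 pbw
  zircon sand: 15.99 × 0.001000 = 0.01599 pbw
  MgO: 12.73 × 0.01500 = 0.1910 pbw
  H3BO3: 4.891 × 0.4366 = 2.135 pbw
  lithium carbonate: 19.04 × 0.5946 = 11.32 pbw
Total LOI = 22.76 pbw
Glass = batch − LOI = 149.4 − 22.76 = 126.7 pbw

LOI loss = 22.76 pbw; glass = 126.7 pbw; yield = 84.77%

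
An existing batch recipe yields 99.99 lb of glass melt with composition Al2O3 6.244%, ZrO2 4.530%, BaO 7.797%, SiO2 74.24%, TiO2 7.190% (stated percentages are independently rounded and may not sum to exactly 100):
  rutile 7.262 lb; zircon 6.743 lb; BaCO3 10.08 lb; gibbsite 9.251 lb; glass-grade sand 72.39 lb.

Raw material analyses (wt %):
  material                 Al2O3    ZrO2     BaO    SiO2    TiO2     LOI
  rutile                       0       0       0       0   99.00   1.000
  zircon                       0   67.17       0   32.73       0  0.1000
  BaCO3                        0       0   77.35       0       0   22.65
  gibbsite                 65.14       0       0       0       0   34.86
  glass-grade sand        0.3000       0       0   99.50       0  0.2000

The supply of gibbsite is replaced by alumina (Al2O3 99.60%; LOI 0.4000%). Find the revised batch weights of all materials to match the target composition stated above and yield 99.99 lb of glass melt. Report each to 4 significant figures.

Every computation runs at full precision throughout — working values appear rounded to four significant figures within the worked lines. Each reported figure includes exactly one rounding — the derived quantities are computed from the weighed amounts for 99.99 lb of glass in exact precision (yield, net glass mass, five oxide percentages, the totals, LOI) exactly as shown in the problem or answer text.
The oxide mass targets at 99.99 lb glass melt:
  Al2O3: 6.244% × 99.99 = 6.243 lb
  ZrO2: 4.530% × 99.99 = 4.530 lb
  BaO: 7.797% × 99.99 = 7.796 lb
  SiO2: 74.24% × 99.99 = 74.23 lb
  TiO2: 7.190% × 99.99 = 7.189 lb
A balance pass over the oxides, working from each reported weight, at the basis given (target by target, the sums agree within answer rounding):
  Al2O3: 6.050·0.9960 + 72.39·0.003000 = 6.243 lb (target 6.243 lb)
  ZrO2: 6.743·0.6717 = 4.529 lb (target 4.530 lb)
  BaO: 10.08·0.7735 = 7.797 lb (target 7.796 lb)
  SiO2: 6.743·0.3273 + 72.39·0.9950 = 74.24 lb (target 74.23 lb)
  TiO2: 7.262·0.9900 = 7.189 lb (target 7.189 lb)
Auditing the glass mass value: batch Σ − ignition loss = 99.99 lb (oxide target masses add up to 99.99 lb; with the basis standing at 99.99 lb — gaps are rounding artifacts).
Batch total: Σ batch = 102.5 lb; LOI loss = Σ batch·LOI = 2.531 lb; the yield ratio, glass ÷ batch: 97.53%.

Revised batch per 99.99 lb glass melt:
  rutile: 7.262 lb
  zircon: 6.743 lb
  BaCO3: 10.08 lb
  alumina: 6.050 lb
  glass-grade sand: 72.39 lb
Total batch = 102.5 lb; LOI loss = 2.531 lb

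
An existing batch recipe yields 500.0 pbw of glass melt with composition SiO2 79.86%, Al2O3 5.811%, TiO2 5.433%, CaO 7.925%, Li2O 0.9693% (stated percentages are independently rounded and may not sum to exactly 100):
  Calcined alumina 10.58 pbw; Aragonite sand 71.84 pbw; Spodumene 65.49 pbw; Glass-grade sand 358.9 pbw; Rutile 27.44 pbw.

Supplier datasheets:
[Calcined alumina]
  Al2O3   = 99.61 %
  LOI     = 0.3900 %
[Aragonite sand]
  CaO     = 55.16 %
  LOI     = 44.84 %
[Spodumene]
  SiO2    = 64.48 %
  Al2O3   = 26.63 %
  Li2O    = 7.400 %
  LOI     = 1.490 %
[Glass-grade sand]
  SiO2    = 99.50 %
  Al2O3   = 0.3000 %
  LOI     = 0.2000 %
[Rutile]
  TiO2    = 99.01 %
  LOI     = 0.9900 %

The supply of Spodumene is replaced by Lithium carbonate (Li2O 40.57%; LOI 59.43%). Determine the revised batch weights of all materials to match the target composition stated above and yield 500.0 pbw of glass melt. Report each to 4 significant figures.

Revised batch per 500.0 pbw glass melt:
  Calcined alumina: 27.96 pbw
  Aragonite sand: 71.84 pbw
  Lithium carbonate: 11.95 pbw
  Glass-grade sand: 401.3 pbw
  Rutile: 27.44 pbw
Total batch = 540.5 pbw; LOI loss = 40.50 pbw

All arithmetic maintains exact precision throughout; values along the way are printed, with 4-significant-digit rounding, as written. Exactly one rounding is applied to every reported number. Derived quantities (glass mass, yield, ignition loss, five oxide percentages, totals) are re-derived from the weighed amounts per 500.0 pbw of glass at exact precision, exactly as shown in either problem or answer.
Per-oxide target masses for 500.0 pbw glass melt:
  SiO2: 79.86% × 500.0 = 399.3 pbw
  Al2O3: 5.811% × 500.0 = 29.06 pbw
  TiO2: 5.433% × 500.0 = 27.16 pbw
  CaO: 7.925% × 500.0 = 39.62 pbw
  Li2O: 0.9693% × 500.0 = 4.847 pbw
Balance tally, oxide-wise, applying the batch weights above, against the basis in use (every target is met by its sum exact up to rounding of places):
  SiO2: 401.3·0.9950 = 399.3 pbw (target 399.3 pbw)
  Al2O3: 27.96·0.9961 + 401.3·0.003000 = 29.05 pbw (target 29.06 pbw)
  TiO2: 27.44·0.9901 = 27.17 pbw (target 27.16 pbw)
  CaO: 71.84·0.5516 = 39.63 pbw (target 39.62 pbw)
  Li2O: 11.95·0.4057 = 4.848 pbw (target 4.847 pbw)
Consistency of the glass mass: batch Σ − ignition loss = 500.0 pbw (oxide target masses add up to 500.0 pbw; the stated basis being 500.0 pbw — any gap is answer rounding).
Adding the batch up: Σ batch = 540.5 pbw; LOI loss = Σ batch·LOI = 40.50 pbw; as yield: glass ÷ batch → 92.51%.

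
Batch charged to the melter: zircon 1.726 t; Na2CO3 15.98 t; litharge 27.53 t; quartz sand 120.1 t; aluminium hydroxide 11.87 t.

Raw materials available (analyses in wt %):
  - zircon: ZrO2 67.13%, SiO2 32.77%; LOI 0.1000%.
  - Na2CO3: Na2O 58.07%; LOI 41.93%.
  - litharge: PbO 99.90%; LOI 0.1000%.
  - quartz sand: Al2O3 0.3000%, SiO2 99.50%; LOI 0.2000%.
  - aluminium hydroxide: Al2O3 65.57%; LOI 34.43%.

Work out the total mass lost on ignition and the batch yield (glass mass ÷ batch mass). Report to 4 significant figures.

Full precision is held in all steps — values along the way are shown with 4-significant-digit rounding within the worked lines; every reported figure carries a single rounding. The derived quantities (glass mass, the totals, LOI, yield, the five compositions) are recomputed at full float precision using the weight values at 166.1 t of glass as given in the problem or the answer.
Loss on ignition, line by line:
  zircon: 1.726 × 0.001000 = 0.001726 t
  Na2CO3: 15.98 × 0.4193 = 6.700 t
  litharge: 27.53 × 0.001000 = 0.02753 t
  quartz sand: 120.1 × 0.002000 = 0.2402 t
  aluminium hydroxide: 11.87 × 0.3443 = 4.087 t
Total LOI = 11.06 t
Glass = batch − LOI = 177.2 − 11.06 = 166.1 t

LOI loss = 11.06 t; glass = 166.1 t; yield = 93.76%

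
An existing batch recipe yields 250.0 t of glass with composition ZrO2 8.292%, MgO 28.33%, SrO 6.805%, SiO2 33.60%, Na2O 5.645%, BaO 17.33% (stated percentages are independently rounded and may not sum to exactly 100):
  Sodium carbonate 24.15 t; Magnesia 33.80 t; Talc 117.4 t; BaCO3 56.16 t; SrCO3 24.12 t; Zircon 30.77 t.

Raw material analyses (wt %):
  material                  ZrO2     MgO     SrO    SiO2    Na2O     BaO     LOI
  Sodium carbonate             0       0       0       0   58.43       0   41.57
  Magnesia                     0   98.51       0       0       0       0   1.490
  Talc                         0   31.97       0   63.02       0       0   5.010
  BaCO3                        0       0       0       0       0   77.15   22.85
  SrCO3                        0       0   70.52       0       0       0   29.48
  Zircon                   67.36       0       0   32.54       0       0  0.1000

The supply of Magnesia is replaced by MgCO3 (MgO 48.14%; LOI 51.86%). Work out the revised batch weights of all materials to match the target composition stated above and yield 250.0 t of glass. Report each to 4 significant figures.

The whole derivation maintains full precision at each step; in-progress results are printed (rounded to four significant digits) within the worked lines — each reported result takes just one rounding; derived quantities, which include totals, net glass mass, LOI, six oxide percentages, the yield, are computed in exact precision, as given in question or answer, from the weighed amounts at 250.0 t of glass.
Per-oxide target masses for 250.0 t glass:
  ZrO2: 8.292% × 250.0 = 20.73 t
  MgO: 28.33% × 250.0 = 70.82 t
  SrO: 6.805% × 250.0 = 17.01 t
  SiO2: 33.60% × 250.0 = 84.00 t
  Na2O: 5.645% × 250.0 = 14.11 t
  BaO: 17.33% × 250.0 = 43.32 t
Per-oxide balance check on the weights just shown, at the basis given (oxide sums agree with the targets modulo rounding of the values):
  ZrO2: 30.77·0.6736 = 20.73 t (target 20.73 t)
  MgO: 69.16·0.4814 + 117.4·0.3197 = 70.83 t (target 70.82 t)
  SrO: 24.12·0.7052 = 17.01 t (target 17.01 t)
  SiO2: 117.4·0.6302 + 30.77·0.3254 = 84.00 t (target 84.00 t)
  Na2O: 24.15·0.5843 = 14.11 t (target 14.11 t)
  BaO: 56.16·0.7715 = 43.33 t (target 43.32 t)
Glass-mass closure: whole batch net of LOI = 250.0 t (summing oxide targets gives 250.0 t; the stated basis being 250.0 t — deltas are rounding alone).
Whole-batch sum: Σ batch = 321.8 t; LOI removed, Σ of batch·LOI: 71.76 t; yield, glass over the total, = 77.70%.

Revised batch per 250.0 t glass:
  Sodium carbonate: 24.15 t
  MgCO3: 69.16 t
  Talc: 117.4 t
  BaCO3: 56.16 t
  SrCO3: 24.12 t
  Zircon: 30.77 t
Total batch = 321.8 t; LOI loss = 71.76 t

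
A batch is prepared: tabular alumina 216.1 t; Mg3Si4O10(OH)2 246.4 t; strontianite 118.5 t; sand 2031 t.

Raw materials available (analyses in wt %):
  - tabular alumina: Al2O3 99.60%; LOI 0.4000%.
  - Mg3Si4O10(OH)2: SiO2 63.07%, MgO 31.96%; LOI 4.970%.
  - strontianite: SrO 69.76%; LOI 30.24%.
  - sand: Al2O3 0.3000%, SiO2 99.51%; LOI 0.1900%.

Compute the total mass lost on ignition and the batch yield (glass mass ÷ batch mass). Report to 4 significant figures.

LOI loss = 52.80 t; glass = 2559 t; yield = 97.98%

The intermediate values are displayed, rounded to 4 significant digits, in the printout. The working math keeps full precision at each step; each reported figure is rounded once only. Derived quantities, which include net glass mass, ignition loss, the four compositions, yield, the totals, are rebuilt at full float precision, precisely as stated by question or answer, starting from the weights at 2559 t of glass.
Each material's LOI contribution:
  tabular alumina: 216.1 × 0.004000 = 0.8644 t
  Mg3Si4O10(OH)2: 246.4 × 0.04970 = 12.25 t
  strontianite: 118.5 × 0.3024 = 35.83 t
  sand: 2031 × 0.001900 = 3.859 t
Total LOI = 52.80 t
Glass = batch − LOI = 2612 − 52.80 = 2559 t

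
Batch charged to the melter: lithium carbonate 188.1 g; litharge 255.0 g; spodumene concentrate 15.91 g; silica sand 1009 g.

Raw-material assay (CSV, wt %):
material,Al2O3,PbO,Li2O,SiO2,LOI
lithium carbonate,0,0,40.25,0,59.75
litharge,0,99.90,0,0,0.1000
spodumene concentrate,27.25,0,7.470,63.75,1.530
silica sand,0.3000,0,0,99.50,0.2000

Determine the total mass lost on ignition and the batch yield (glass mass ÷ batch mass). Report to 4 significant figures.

LOI loss = 114.9 g; glass = 1353 g; yield = 92.17%

All internal work keeps full precision in all steps. Intermediates appear, rounded to four significant digits, within the worked lines; every reported result includes exactly one rounding — all derived quantities are rebuilt in full precision (glass mass, the four compositions, the totals, ignition loss, the yield) starting from the weights on 1353 g of glass, as they appear in question or answer.
Loss on ignition, line by line:
  lithium carbonate: 188.1 × 0.5975 = 112.4 g
  litharge: 255.0 × 0.001000 = 0.2550 g
  spodumene concentrate: 15.91 × 0.01530 = 0.2434 g
  silica sand: 1009 × 0.002000 = 2.018 g
Total LOI = 114.9 g
Glass = batch − LOI = 1468 − 114.9 = 1353 g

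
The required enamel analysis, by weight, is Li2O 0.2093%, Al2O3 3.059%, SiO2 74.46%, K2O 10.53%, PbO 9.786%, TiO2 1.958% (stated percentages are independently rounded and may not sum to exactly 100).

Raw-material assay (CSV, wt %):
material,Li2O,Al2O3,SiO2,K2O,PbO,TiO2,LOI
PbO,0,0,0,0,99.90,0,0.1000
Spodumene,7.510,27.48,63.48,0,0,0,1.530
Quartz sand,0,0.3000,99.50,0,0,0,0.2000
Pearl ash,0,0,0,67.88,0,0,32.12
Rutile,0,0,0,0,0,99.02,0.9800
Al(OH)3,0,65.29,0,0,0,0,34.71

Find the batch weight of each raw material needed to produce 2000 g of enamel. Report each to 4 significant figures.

Batch per 2000 g enamel:
  PbO: 195.9 g
  Spodumene: 55.74 g
  Quartz sand: 1461 g
  Pearl ash: 310.3 g
  Rutile: 39.55 g
  Al(OH)3: 63.53 g
Total batch = 2126 g; LOI loss = 126.1 g; yield = 94.07%

All arithmetic runs at exact precision from first step to last. In-progress results appear, rounded to four significant figures, within the worked lines. Exactly one rounding lands on each reported figure. Derived quantities, which include glass mass, six oxide percentages, the totals, yield, ignition loss, are re-derived in exact precision, as set out in question or answer, starting from the weights on 2000 g of glass.
Target masses of each oxide per 2000 g enamel:
  Li2O: 0.2093% × 2000 = 4.186 g
  Al2O3: 3.059% × 2000 = 61.18 g
  SiO2: 74.46% × 2000 = 1489 g
  K2O: 10.53% × 2000 = 210.6 g
  PbO: 9.786% × 2000 = 195.7 g
  TiO2: 1.958% × 2000 = 39.16 g
Checking each oxide sum working from each reported weight, versus the basis set out (target by target, the sums agree inside rounding margins):
  Li2O: 55.74·0.07510 = 4.186 g (target 4.186 g)
  Al2O3: 55.74·0.2748 + 1461·0.003000 + 63.53·0.6529 = 61.18 g (target 61.18 g)
  SiO2: 55.74·0.6348 + 1461·0.9950 = 1489 g (target 1489 g)
  K2O: 310.3·0.6788 = 210.6 g (target 210.6 g)
  PbO: 195.9·0.9990 = 195.7 g (target 195.7 g)
  TiO2: 39.55·0.9902 = 39.16 g (target 39.16 g)
Glass mass check: batch Σ − ignition loss = 2000 g (per-oxide target masses sum to 2000 g; stated basis 2000 g — rounding explains the deltas).
Total batch = Σ batch = 2126 g; Σ batch·LOI gives LOI loss = 126.1 g; the yield ratio, glass ÷ batch: 94.07%.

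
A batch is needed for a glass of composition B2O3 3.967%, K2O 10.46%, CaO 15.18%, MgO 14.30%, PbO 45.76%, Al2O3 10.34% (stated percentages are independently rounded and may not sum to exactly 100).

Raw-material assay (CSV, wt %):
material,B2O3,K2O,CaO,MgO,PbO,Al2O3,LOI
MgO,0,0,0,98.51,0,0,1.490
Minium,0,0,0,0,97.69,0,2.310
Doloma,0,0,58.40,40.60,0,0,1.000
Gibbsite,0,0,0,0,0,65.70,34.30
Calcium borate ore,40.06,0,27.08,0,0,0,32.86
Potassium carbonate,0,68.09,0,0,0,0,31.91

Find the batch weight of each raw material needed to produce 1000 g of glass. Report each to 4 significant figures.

Mid-chain values are displayed, with 4-significant-digit rounding, between the steps; the working math maintains full float precision from first step to last. Exactly one rounding lands on every reported number; derived quantities are re-derived at full float precision (glass mass, ignition loss, the totals, six oxide percentages, yield) starting from the weights at 1000 g of glass exactly as printed in the question or the answer.
Target masses of each oxide per 1000 g glass:
  B2O3: 3.967% × 1000 = 39.67 g
  K2O: 10.46% × 1000 = 104.6 g
  CaO: 15.18% × 1000 = 151.8 g
  MgO: 14.30% × 1000 = 143.0 g
  PbO: 45.76% × 1000 = 457.6 g
  Al2O3: 10.34% × 1000 = 103.4 g
Per-oxide balance check applying the batch weights above, on the stated basis (delivered sums recover each target modulo rounding of the values):
  B2O3: 99.03·0.4006 = 39.67 g (target 39.67 g)
  K2O: 153.6·0.6809 = 104.6 g (target 104.6 g)
  CaO: 214.0·0.5840 + 99.03·0.2708 = 151.8 g (target 151.8 g)
  MgO: 56.96·0.9851 + 214.0·0.4060 = 143.0 g (target 143.0 g)
  PbO: 468.4·0.9769 = 457.6 g (target 457.6 g)
  Al2O3: 157.4·0.6570 = 103.4 g (target 103.4 g)
Mass balance on the glass: Σ batch − LOI loss = 1000 g (per-oxide target masses sum to 1000 g; the stated basis being 1000 g — deltas are rounding alone).
Adding the batch up: Σ batch = 1149 g; ignition loss, Σ(batch × LOI) = 149.4 g; yield = glass ÷ total batch = 87.01%.

Batch per 1000 g glass:
  MgO: 56.96 g
  Minium: 468.4 g
  Doloma: 214.0 g
  Gibbsite: 157.4 g
  Calcium borate ore: 99.03 g
  Potassium carbonate: 153.6 g
Total batch = 1149 g; LOI loss = 149.4 g; yield = 87.01%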